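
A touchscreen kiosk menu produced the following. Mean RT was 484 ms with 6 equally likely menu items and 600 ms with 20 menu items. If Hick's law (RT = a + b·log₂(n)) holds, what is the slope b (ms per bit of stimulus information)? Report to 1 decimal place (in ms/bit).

66.8 ms/bit

b = (RT₂ − RT₁)/(log₂ n₂ − log₂ n₁) = (600 − 484)/(4.3219 − 2.5850) = 66.783 ms/bit.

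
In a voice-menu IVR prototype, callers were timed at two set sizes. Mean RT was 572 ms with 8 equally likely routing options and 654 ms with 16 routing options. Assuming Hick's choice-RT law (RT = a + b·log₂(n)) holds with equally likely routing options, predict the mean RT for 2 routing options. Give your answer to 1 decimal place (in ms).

408.0 ms

With log₂ n on the abscissa the relation is linear; from the two conditions:
  b = (654 − 572) / (log₂ 16 − log₂ 8) = 82 / (4 − 3) = 82.000 ms/bit
  a = 572 − 82.000 × 3 = 326.000 ms
Then RT(2) = 326.000 + 82.000 × log₂ 2 = 326.000 + 82.000 × 1 ≈ 408.000 ms.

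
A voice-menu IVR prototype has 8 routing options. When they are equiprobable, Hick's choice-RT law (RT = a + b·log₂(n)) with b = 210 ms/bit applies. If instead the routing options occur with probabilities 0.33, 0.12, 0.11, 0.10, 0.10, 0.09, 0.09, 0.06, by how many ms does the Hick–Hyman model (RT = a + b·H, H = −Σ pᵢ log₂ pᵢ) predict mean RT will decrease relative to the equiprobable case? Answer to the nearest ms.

Equiprobable entropy H₀ = log₂ 8 = 3.0000 bits.
Skewed entropy H = −Σ pᵢ log₂ pᵢ = 2.7784 bits.
ΔRT = b·(H₀ − H) = 210 × 0.2216 = 46.54 ms.

47 ms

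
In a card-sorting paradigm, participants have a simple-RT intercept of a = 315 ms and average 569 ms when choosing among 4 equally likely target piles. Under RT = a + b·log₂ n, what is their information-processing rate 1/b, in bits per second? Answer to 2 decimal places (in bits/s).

Choice component = 569 − 315 = 254 ms over log₂(4) = 2 bits.
b = 254 / 2 = 127.000 ms/bit, so 1/b = 7.874 bits/s.

7.87 bits/s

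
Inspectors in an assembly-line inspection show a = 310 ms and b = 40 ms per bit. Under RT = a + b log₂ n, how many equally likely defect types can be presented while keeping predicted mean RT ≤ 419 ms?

40·log₂ n ≤ 419 − 310 = 109, giving log₂ n ≤ 2.7250 and n ≤ 6.612. The largest whole number is 6.

6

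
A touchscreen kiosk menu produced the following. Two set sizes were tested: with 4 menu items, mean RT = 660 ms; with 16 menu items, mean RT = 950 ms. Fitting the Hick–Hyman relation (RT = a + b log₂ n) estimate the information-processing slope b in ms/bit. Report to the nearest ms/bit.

145 ms/bit

Slope: b = (950 − 660) / (log₂ 16 − log₂ 4) = 290/2.0000 = 145 ms/bit.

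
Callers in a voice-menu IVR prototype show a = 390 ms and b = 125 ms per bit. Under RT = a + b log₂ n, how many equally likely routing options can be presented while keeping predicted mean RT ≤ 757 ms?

7

Set 390 + 125·log₂ n ≤ 757 → log₂ n ≤ (757 − 390)/125 = 2.9360.
So n ≤ 2^2.9360 = 7.653; the largest integer n is 7.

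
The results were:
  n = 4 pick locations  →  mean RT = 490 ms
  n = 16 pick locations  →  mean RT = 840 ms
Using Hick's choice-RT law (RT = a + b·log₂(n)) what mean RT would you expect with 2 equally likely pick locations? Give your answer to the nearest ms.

315 ms

With log₂ n on the abscissa the relation is linear; from the two conditions:
  b = (840 − 490) / (log₂ 16 − log₂ 4) = 350 / (4 − 2) = 175 ms/bit
  a = 490 − 175 × 2 = 140 ms
Then RT(2) = 140 + 175 × log₂ 2 = 140 + 175 × 1 ≈ 315.000 ms.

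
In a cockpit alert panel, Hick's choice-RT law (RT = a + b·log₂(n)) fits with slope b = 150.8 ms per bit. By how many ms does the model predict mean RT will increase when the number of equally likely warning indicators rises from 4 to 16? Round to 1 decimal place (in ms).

301.6 ms

ΔRT = (a + b log₂ n₂) − (a + b log₂ n₁) = b·(log₂ n₂ − log₂ n₁).
log₂(16) − log₂(4) = log₂(16/4) = log₂(4) = 2.
ΔRT = 150.8 × 2.0000 = 301.600 ms.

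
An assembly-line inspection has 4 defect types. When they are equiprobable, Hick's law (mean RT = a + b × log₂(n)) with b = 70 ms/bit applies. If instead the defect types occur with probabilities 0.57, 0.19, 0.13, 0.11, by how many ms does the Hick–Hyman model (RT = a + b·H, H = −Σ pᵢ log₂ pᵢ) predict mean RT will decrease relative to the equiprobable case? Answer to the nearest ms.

24 ms

The RT saving is b·ΔH. Equiprobable H₀ = log₂(4) = 2.0000 bits; with the given probabilities H = 1.6504 bits.
b·(H₀ − H) = 70 × (2.0000 − 1.6504) = 24.47 ms.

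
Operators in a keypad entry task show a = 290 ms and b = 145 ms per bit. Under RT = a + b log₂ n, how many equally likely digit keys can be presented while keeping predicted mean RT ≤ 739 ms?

145·log₂ n ≤ 739 − 290 = 449, giving log₂ n ≤ 3.0966 and n ≤ 8.554. The largest whole number is 8.

8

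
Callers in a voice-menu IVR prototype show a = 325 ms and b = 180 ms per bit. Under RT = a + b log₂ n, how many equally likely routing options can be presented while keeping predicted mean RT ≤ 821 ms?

6

180·log₂ n ≤ 821 − 325 = 496, giving log₂ n ≤ 2.7556 and n ≤ 6.753. The largest whole number is 6.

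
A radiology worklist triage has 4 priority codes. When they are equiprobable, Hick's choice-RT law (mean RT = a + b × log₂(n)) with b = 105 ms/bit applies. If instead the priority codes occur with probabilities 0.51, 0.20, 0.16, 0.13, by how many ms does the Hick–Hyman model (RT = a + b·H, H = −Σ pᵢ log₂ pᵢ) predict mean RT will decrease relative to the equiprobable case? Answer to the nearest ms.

25 ms

The RT saving is b·ΔH. Equiprobable H₀ = log₂(4) = 2.0000 bits; with the given probabilities H = 1.7655 bits.
b·(H₀ − H) = 105 × (2.0000 − 1.7655) = 24.62 ms.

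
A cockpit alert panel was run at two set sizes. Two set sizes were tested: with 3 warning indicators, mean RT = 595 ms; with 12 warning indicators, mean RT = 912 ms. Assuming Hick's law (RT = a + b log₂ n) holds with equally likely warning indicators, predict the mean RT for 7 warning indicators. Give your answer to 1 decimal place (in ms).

788.7 ms

RT is linear in log₂ n, so two points fix the line:
  b = (912 − 595) / (log₂ 12 − log₂ 3) = 317 / (3.5850 − 1.5850) = 158.500 ms/bit
  a = 595 − 158.500 × 1.5850 = 343.783 ms
Then RT(7) = 343.783 + 158.500 × log₂ 7 = 343.783 + 158.500 × 2.8074 ≈ 788.749 ms.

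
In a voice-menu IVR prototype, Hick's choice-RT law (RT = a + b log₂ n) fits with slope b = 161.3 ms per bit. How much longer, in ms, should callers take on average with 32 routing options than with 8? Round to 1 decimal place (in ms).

Only the slope matters, since a is common to both: ΔRT = b·log₂(n₂/n₁).
log₂(32) − log₂(8) = log₂(32/8) = log₂(4) = 2.
ΔRT = 161.3 × 2.0000 = 322.600 ms.

322.6 ms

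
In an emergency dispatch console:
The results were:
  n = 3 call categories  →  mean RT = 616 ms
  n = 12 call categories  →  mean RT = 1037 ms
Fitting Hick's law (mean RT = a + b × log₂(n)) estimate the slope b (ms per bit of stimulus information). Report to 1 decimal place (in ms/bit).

b = (RT₂ − RT₁)/(log₂ n₂ − log₂ n₁) = (1037 − 616)/(3.5850 − 1.5850) = 210.500 ms/bit.

210.5 ms/bit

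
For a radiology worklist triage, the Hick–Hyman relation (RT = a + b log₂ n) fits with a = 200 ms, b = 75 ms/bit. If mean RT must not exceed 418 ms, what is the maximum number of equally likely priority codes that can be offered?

75·log₂ n ≤ 418 − 200 = 218, giving log₂ n ≤ 2.9067 and n ≤ 7.499. The largest whole number is 7.

7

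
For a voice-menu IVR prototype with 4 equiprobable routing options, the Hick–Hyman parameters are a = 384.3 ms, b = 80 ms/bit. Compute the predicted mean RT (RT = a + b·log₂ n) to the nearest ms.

544 ms

log₂(4) = 2 bits, so RT = 384.3 + 80 × 2 ≈ 544.300 ms.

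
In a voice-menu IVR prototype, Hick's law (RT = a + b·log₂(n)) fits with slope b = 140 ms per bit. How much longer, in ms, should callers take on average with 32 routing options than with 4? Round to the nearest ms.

The intercept a cancels: ΔRT = b·(log₂ n₂ − log₂ n₁) = b·log₂(n₂/n₁).
log₂(32) − log₂(4) = log₂(32/4) = log₂(8) = 3.
ΔRT = 140 × 3.0000 = 420.000 ms.

420 ms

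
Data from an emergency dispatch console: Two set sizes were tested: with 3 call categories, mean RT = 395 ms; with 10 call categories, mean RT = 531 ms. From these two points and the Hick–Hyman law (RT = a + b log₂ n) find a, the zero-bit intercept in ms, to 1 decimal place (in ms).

b = (RT₂ − RT₁)/(log₂ n₂ − log₂ n₁) = (531 − 395)/(3.3219 − 1.5850) = 78.297 ms/bit.
a = RT₁ − b·log₂ n₁ = 395 − 78.297 × 1.5850 = 270.901 ms.

270.9 ms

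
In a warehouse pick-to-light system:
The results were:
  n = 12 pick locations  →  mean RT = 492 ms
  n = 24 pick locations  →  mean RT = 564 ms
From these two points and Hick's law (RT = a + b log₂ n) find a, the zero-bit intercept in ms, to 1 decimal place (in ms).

233.9 ms

b = (RT₂ − RT₁)/(log₂ n₂ − log₂ n₁) = (564 − 492)/(4.5850 − 3.5850) = 72.000 ms/bit.
a = RT₁ − b·log₂ n₁ = 492 − 72.000 × 3.5850 = 233.883 ms.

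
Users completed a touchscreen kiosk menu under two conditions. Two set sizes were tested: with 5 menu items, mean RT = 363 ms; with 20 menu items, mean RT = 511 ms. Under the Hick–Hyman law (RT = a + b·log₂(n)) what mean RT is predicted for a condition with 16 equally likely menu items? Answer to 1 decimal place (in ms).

Fit slope and intercept:
  b = (511 − 363) / (log₂ 20 − log₂ 5) = 148 / (4.3219 − 2.3219) = 74.000 ms/bit
  a = 363 − 74.000 × 2.3219 = 191.177 ms
Then RT(16) = 191.177 + 74.000 × log₂ 16 = 191.177 + 74.000 × 4 ≈ 487.177 ms.

487.2 ms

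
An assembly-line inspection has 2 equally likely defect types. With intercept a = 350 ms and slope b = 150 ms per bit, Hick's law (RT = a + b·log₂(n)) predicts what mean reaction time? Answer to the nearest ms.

500 ms

log₂(2) = 1 bits, so RT = 350 + 150 × 1 ≈ 500.000 ms.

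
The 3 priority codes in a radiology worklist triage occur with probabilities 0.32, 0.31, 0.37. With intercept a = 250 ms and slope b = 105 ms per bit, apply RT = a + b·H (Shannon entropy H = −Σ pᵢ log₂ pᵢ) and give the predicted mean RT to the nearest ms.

H = 0.32·log₂(1/0.32) + 0.31·log₂(1/0.31) + 0.37·log₂(1/0.37) = 1.5806 bits.
RT = 250 + 105 × 1.5806 = 415.96 ms.

416 ms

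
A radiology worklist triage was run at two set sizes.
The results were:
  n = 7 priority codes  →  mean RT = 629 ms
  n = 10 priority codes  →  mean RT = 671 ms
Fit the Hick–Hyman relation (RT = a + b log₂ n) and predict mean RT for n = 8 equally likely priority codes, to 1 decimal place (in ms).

With log₂ n on the abscissa the relation is linear; from the two conditions:
  b = (671 − 629) / (log₂ 10 − log₂ 7) = 42 / (3.3219 − 2.8074) = 81.621 ms/bit
  a = 629 − 81.621 × 2.8074 = 399.861 ms
Then RT(8) = 399.861 + 81.621 × log₂ 8 = 399.861 + 81.621 × 3 ≈ 644.724 ms.

644.7 ms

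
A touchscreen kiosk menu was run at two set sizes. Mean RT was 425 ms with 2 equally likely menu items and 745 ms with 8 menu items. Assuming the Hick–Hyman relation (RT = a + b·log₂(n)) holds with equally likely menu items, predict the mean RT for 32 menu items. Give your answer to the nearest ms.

1065 ms

Fit slope and intercept:
  b = (745 − 425) / (log₂ 8 − log₂ 2) = 320 / (3 − 1) = 160 ms/bit
  a = 425 − 160 × 1 = 265 ms
Then RT(32) = 265 + 160 × log₂ 32 = 265 + 160 × 5 ≈ 1065.000 ms.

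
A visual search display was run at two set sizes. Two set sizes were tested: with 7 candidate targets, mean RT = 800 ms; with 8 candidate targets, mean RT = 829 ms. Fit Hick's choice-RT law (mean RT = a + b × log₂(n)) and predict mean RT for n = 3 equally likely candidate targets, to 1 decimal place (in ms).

RT is linear in log₂ n, so two points fix the line:
  b = (829 − 800) / (log₂ 8 − log₂ 7) = 29 / (3 − 2.8074) = 150.536 ms/bit
  a = 800 − 150.536 × 2.8074 = 377.392 ms
Then RT(3) = 377.392 + 150.536 × log₂ 3 = 377.392 + 150.536 × 1.5850 ≈ 615.986 ms.

616.0 ms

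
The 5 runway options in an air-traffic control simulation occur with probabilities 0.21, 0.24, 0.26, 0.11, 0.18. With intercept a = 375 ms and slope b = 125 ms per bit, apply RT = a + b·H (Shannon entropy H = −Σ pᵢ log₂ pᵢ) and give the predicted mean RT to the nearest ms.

H = 0.21·log₂(1/0.21) + 0.24·log₂(1/0.24) + 0.26·log₂(1/0.26) + 0.11·log₂(1/0.11) + 0.18·log₂(1/0.18) = 2.2678 bits.
RT = 375 + 125 × 2.2678 = 658.48 ms.

658 ms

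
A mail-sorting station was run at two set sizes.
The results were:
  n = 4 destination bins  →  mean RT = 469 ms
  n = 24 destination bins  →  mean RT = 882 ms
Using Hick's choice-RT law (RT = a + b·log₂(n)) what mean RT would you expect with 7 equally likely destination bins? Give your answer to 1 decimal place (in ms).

598.0 ms

RT is linear in log₂ n, so two points fix the line:
  b = (882 − 469) / (log₂ 24 − log₂ 4) = 413 / (4.5850 − 2) = 159.770 ms/bit
  a = 469 − 159.770 × 2 = 149.460 ms
Then RT(7) = 149.460 + 159.770 × log₂ 7 = 149.460 + 159.770 × 2.8074 ≈ 597.991 ms.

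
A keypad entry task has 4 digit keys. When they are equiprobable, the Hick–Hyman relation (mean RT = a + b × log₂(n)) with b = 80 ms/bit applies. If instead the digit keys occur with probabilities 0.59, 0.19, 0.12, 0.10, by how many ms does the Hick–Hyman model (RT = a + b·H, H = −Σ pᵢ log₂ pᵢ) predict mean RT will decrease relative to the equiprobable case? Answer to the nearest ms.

32 ms

The RT saving is b·ΔH. Equiprobable H₀ = log₂(4) = 2.0000 bits; with the given probabilities H = 1.6036 bits.
b·(H₀ − H) = 80 × (2.0000 − 1.6036) = 31.71 ms.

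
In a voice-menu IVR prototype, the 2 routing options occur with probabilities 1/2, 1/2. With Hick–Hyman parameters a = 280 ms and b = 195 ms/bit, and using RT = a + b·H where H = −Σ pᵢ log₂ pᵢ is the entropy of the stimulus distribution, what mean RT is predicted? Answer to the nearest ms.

H = −Σ pᵢ log₂ pᵢ = 0.5·1 + 0.5·1 = 1.000 bits.
RT = 280 + 195 × 1.000 = 475.00 ms.

475 ms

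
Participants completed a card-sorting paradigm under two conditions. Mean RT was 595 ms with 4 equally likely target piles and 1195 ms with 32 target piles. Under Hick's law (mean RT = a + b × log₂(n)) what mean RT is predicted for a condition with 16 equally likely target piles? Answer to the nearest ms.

Solve the two-equation system in a and b:
  b = (1195 − 595) / (log₂ 32 − log₂ 4) = 600 / (5 − 2) = 200 ms/bit
  a = 595 − 200 × 2 = 195 ms
Then RT(16) = 195 + 200 × log₂ 16 = 195 + 200 × 4 ≈ 995.000 ms.

995 ms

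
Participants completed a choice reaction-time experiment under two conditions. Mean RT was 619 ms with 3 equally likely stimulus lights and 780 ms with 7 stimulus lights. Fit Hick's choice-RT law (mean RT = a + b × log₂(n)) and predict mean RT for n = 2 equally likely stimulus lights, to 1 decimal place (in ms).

542.0 ms

RT is linear in log₂ n, so two points fix the line:
  b = (780 − 619) / (log₂ 7 − log₂ 3) = 161 / (2.8074 − 1.5850) = 131.709 ms/bit
  a = 619 − 131.709 × 1.5850 = 410.246 ms
Then RT(2) = 410.246 + 131.709 × log₂ 2 = 410.246 + 131.709 × 1 ≈ 541.955 ms.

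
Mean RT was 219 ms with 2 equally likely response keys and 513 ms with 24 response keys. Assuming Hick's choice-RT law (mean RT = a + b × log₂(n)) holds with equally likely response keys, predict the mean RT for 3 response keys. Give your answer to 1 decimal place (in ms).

Solve the two-equation system in a and b:
  b = (513 − 219) / (log₂ 24 − log₂ 2) = 294 / (4.5850 − 1) = 82.009 ms/bit
  a = 219 − 82.009 × 1 = 136.991 ms
Then RT(3) = 136.991 + 82.009 × log₂ 3 = 136.991 + 82.009 × 1.5850 ≈ 266.972 ms.

267.0 ms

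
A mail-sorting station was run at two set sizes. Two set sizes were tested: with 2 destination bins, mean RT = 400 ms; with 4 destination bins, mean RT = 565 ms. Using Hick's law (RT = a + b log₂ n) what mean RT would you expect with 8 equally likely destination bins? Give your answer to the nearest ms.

RT is linear in log₂ n, so two points fix the line:
  b = (565 − 400) / (log₂ 4 − log₂ 2) = 165 / (2 − 1) = 165 ms/bit
  a = 400 − 165 × 1 = 235 ms
Then RT(8) = 235 + 165 × log₂ 8 = 235 + 165 × 3 ≈ 730.000 ms.

730 ms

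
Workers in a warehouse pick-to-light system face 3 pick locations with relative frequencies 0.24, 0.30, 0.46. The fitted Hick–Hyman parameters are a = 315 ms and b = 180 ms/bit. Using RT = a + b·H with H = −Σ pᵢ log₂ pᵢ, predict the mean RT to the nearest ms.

591 ms

Entropy contributions −pᵢ log₂ pᵢ: 0.4941, 0.5211, 0.5153; sum H = 1.5306 bits.
RT = a + bH = 315 + 180·1.5306 = 590.50 ms.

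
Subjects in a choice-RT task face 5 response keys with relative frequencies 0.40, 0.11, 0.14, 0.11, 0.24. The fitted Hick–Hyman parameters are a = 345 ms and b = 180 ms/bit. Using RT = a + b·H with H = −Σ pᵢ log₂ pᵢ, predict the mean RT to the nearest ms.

H = 0.40·log₂(1/0.40) + 0.11·log₂(1/0.11) + 0.14·log₂(1/0.14) + 0.11·log₂(1/0.11) + 0.24·log₂(1/0.24) = 2.1206 bits.
RT = 345 + 180 × 2.1206 = 726.71 ms.

727 ms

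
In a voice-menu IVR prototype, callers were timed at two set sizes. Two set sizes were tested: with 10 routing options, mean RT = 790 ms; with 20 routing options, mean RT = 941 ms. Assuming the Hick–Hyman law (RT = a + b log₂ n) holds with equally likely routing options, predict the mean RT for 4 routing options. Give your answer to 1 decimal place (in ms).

590.4 ms

Solve the two-equation system in a and b:
  b = (941 − 790) / (log₂ 20 − log₂ 10) = 151 / (4.3219 − 3.3219) = 151.000 ms/bit
  a = 790 − 151.000 × 3.3219 = 288.389 ms
Then RT(4) = 288.389 + 151.000 × log₂ 4 = 288.389 + 151.000 × 2 ≈ 590.389 ms.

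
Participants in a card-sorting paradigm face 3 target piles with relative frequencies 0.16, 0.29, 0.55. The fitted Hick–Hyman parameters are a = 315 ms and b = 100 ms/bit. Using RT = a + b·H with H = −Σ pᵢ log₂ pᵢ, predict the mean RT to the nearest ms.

Entropy contributions −pᵢ log₂ pᵢ: 0.4230, 0.5179, 0.4744; sum H = 1.4153 bits.
RT = a + bH = 315 + 100·1.4153 = 456.53 ms.

457 ms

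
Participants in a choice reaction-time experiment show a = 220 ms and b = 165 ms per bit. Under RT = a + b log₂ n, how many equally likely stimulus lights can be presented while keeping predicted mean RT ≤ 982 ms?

24

165·log₂ n ≤ 982 − 220 = 762, giving log₂ n ≤ 4.6182 and n ≤ 24.559. The largest whole number is 24.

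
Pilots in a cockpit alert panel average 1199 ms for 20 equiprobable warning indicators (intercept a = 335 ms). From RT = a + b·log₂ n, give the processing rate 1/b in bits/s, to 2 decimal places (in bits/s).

5.00 bits/s

Choice component = 1199 − 335 = 864 ms over log₂(20) = 4.3219 bits.
b = 864 / 4.3219 = 199.911 ms/bit, so 1/b = 5.002 bits/s.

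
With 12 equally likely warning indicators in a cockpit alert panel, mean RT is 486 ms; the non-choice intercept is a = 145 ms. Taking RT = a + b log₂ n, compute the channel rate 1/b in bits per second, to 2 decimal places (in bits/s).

b = (486 − 145)/log₂ 12 = 341/3.5850 = 95.120 ms per bit = 0.09512 s/bit; the reciprocal is 10.513 bits/s.

10.51 bits/s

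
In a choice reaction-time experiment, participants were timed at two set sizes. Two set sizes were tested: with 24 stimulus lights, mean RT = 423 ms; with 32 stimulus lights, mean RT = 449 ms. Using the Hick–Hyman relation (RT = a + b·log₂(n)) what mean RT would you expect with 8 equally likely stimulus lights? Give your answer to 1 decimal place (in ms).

323.7 ms

Fit slope and intercept:
  b = (449 − 423) / (log₂ 32 − log₂ 24) = 26 / (5 − 4.5850) = 62.645 ms/bit
  a = 423 − 62.645 × 4.5850 = 135.775 ms
Then RT(8) = 135.775 + 62.645 × log₂ 8 = 135.775 + 62.645 × 3 ≈ 323.710 ms.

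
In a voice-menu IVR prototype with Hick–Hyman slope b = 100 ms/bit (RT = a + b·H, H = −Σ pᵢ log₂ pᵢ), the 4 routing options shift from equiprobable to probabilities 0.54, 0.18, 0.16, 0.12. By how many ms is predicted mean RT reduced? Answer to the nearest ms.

Equiprobable entropy H₀ = log₂ 4 = 2.0000 bits.
Skewed entropy H = −Σ pᵢ log₂ pᵢ = 1.7154 bits.
ΔRT = b·(H₀ − H) = 100 × 0.2846 = 28.46 ms.

28 ms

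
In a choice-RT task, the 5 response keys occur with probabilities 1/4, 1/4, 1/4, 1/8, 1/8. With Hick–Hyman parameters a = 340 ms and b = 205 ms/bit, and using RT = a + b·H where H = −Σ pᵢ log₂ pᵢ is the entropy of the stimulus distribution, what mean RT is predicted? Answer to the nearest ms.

Each term −pᵢ log₂ pᵢ: 0.25·2 + 0.25·2 + 0.25·2 + 0.125·3 + 0.125·3; summed, H = 2.250 bits.
Mean RT = a + bH = 340 + 205·2.250 = 801.25 ms.

801 ms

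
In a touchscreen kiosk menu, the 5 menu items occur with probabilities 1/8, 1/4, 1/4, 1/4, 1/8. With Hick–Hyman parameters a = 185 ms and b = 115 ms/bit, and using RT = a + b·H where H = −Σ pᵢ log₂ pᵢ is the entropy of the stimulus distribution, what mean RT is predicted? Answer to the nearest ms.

Each term −pᵢ log₂ pᵢ: 0.125·3 + 0.25·2 + 0.25·2 + 0.25·2 + 0.125·3; summed, H = 2.250 bits.
Mean RT = a + bH = 185 + 115·2.250 = 443.75 ms.

444 ms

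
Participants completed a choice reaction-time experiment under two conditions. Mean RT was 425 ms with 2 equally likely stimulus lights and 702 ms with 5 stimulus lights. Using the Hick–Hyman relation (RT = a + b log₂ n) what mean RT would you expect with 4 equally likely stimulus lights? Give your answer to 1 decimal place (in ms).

634.5 ms

Fit slope and intercept:
  b = (702 − 425) / (log₂ 5 − log₂ 2) = 277 / (2.3219 − 1) = 209.542 ms/bit
  a = 425 − 209.542 × 1 = 215.458 ms
Then RT(4) = 215.458 + 209.542 × log₂ 4 = 215.458 + 209.542 × 2 ≈ 634.542 ms.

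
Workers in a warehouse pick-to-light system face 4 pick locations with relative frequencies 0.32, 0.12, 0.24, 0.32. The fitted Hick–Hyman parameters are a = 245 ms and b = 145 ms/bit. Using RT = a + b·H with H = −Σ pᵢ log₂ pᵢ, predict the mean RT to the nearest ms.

Entropy contributions −pᵢ log₂ pᵢ: 0.5260, 0.3671, 0.4941, 0.5260; sum H = 1.9133 bits.
RT = a + bH = 245 + 145·1.9133 = 522.42 ms.

522 ms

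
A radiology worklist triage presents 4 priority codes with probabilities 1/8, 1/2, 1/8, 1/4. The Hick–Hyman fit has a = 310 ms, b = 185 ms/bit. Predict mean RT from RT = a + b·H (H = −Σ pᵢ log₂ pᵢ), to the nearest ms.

634 ms

H = −Σ pᵢ log₂ pᵢ = 0.125·3 + 0.5·1 + 0.125·3 + 0.25·2 = 1.750 bits.
RT = 310 + 185 × 1.750 = 633.75 ms.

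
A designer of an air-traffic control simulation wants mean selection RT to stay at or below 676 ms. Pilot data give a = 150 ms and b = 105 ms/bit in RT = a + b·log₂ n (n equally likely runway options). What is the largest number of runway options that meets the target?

Set 150 + 105·log₂ n ≤ 676 → log₂ n ≤ (676 − 150)/105 = 5.0095.
So n ≤ 2^5.0095 = 32.212; the largest integer n is 32.

32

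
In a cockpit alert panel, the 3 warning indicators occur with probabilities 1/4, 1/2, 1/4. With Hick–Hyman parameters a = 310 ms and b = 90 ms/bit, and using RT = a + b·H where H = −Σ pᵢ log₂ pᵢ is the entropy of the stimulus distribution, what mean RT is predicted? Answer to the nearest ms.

Each term −pᵢ log₂ pᵢ: 0.25·2 + 0.5·1 + 0.25·2; summed, H = 1.500 bits.
Mean RT = a + bH = 310 + 90·1.500 = 445.00 ms.

445 ms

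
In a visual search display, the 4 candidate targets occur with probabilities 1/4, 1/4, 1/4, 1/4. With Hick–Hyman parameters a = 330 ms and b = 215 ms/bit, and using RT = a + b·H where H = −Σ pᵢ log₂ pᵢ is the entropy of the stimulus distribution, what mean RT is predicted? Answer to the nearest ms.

Each term −pᵢ log₂ pᵢ: 0.25·2 + 0.25·2 + 0.25·2 + 0.25·2; summed, H = 2.000 bits.
Mean RT = a + bH = 330 + 215·2.000 = 760.00 ms.

760 ms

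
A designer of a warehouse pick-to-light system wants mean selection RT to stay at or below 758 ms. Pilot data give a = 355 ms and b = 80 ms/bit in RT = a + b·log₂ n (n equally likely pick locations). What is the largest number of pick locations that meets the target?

80·log₂ n ≤ 758 − 355 = 403, giving log₂ n ≤ 5.0375 and n ≤ 32.843. The largest whole number is 32.

32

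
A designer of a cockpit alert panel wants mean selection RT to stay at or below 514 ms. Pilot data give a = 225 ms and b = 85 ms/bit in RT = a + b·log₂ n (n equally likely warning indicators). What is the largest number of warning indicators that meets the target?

85·log₂ n ≤ 514 − 225 = 289, giving log₂ n ≤ 3.4000 and n ≤ 10.556. The largest whole number is 10.

10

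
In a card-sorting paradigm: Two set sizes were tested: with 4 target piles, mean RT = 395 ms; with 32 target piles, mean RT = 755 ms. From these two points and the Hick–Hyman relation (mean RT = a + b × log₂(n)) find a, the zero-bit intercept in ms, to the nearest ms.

155 ms

The slope on a log₂ axis is (755 − 395) / (5 − 2) = 120 ms/bit.
Intercept: a = 395 − 120·log₂(4) = 155.000 ms.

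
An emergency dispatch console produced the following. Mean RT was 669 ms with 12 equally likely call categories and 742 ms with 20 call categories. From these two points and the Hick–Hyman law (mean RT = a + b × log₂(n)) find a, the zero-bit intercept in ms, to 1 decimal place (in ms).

The slope on a log₂ axis is (742 − 669) / (4.3219 − 3.5850) = 99.055 ms/bit.
a = RT₁ − b·log₂ n₁ = 669 − 99.055 × 3.5850 = 313.892 ms.

313.9 ms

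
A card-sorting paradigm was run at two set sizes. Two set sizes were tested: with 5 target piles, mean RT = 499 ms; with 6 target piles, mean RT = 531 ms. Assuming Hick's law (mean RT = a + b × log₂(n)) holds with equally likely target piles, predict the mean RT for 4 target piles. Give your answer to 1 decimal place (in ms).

459.8 ms

Solve the two-equation system in a and b:
  b = (531 − 499) / (log₂ 6 − log₂ 5) = 32 / (2.5850 − 2.3219) = 121.657 ms/bit
  a = 499 − 121.657 × 2.3219 = 216.521 ms
Then RT(4) = 216.521 + 121.657 × log₂ 4 = 216.521 + 121.657 × 2 ≈ 459.835 ms.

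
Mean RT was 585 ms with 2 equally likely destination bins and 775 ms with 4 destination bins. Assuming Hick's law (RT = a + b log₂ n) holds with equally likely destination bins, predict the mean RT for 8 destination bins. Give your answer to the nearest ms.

965 ms

RT is linear in log₂ n, so two points fix the line:
  b = (775 − 585) / (log₂ 4 − log₂ 2) = 190 / (2 − 1) = 190 ms/bit
  a = 585 − 190 × 1 = 395 ms
Then RT(8) = 395 + 190 × log₂ 8 = 395 + 190 × 3 ≈ 965.000 ms.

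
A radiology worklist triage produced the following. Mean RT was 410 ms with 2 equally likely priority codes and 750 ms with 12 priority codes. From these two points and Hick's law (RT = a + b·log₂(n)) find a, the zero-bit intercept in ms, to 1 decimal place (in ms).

278.5 ms

b = (RT₂ − RT₁)/(log₂ n₂ − log₂ n₁) = (750 − 410)/(3.5850 − 1) = 131.530 ms/bit.
Intercept: a = 410 − 131.530·log₂(2) = 278.470 ms.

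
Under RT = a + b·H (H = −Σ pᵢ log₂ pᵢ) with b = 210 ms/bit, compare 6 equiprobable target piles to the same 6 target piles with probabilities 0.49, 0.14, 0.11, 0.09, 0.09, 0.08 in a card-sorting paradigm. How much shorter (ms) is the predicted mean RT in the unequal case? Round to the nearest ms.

Equiprobable entropy H₀ = log₂ 6 = 2.5850 bits.
Skewed entropy H = −Σ pᵢ log₂ pᵢ = 2.1685 bits.
ΔRT = b·(H₀ − H) = 210 × 0.4165 = 87.46 ms.

87 ms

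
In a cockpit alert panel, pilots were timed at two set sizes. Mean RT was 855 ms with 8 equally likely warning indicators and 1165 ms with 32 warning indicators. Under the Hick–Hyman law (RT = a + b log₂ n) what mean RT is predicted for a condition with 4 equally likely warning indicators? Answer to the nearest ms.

700 ms

RT is linear in log₂ n, so two points fix the line:
  b = (1165 − 855) / (log₂ 32 − log₂ 8) = 310 / (5 − 3) = 155 ms/bit
  a = 855 − 155 × 3 = 390 ms
Then RT(4) = 390 + 155 × log₂ 4 = 390 + 155 × 2 ≈ 700.000 ms.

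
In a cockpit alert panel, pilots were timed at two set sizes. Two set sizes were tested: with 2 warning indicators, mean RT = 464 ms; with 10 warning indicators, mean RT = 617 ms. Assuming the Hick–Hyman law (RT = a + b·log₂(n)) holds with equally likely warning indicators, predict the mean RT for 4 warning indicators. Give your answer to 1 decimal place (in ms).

Fit slope and intercept:
  b = (617 − 464) / (log₂ 10 − log₂ 2) = 153 / (3.3219 − 1) = 65.894 ms/bit
  a = 464 − 65.894 × 1 = 398.106 ms
Then RT(4) = 398.106 + 65.894 × log₂ 4 = 398.106 + 65.894 × 2 ≈ 529.894 ms.

529.9 ms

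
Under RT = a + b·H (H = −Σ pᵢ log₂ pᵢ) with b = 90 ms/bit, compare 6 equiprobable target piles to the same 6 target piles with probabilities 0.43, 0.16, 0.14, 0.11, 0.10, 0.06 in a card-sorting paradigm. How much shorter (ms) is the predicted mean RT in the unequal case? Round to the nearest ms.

28 ms

The RT saving is b·ΔH. Equiprobable H₀ = log₂(6) = 2.5850 bits; with the given probabilities H = 2.2697 bits.
b·(H₀ − H) = 90 × (2.5850 − 2.2697) = 28.37 ms.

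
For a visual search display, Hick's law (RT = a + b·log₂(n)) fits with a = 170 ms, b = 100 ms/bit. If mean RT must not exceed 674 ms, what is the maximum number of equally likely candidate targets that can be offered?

Set 170 + 100·log₂ n ≤ 674 → log₂ n ≤ (674 − 170)/100 = 5.0400.
So n ≤ 2^5.0400 = 32.900; the largest integer n is 32.

32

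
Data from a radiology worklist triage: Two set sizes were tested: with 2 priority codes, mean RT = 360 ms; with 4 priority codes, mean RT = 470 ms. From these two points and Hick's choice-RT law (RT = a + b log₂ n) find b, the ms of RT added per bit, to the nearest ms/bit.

110 ms/bit

The slope on a log₂ axis is (470 − 360) / (2 − 1) = 110 ms/bit.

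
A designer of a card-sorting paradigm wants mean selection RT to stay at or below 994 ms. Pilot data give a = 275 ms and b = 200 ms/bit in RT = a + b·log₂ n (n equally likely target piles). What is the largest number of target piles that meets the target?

Set 275 + 200·log₂ n ≤ 994 → log₂ n ≤ (994 − 275)/200 = 3.5950.
So n ≤ 2^3.5950 = 12.084; the largest integer n is 12.

12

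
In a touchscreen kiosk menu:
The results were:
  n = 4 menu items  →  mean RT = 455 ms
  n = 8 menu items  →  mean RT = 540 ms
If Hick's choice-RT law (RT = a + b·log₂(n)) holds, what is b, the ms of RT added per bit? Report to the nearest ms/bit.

85 ms/bit

Slope: b = (540 − 455) / (log₂ 8 − log₂ 4) = 85/1.0000 = 85 ms/bit.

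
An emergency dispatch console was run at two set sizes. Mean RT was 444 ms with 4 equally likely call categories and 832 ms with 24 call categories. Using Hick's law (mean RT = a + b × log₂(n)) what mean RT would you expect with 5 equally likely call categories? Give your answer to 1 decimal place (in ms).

RT is linear in log₂ n, so two points fix the line:
  b = (832 − 444) / (log₂ 24 − log₂ 4) = 388 / (4.5850 − 2) = 150.099 ms/bit
  a = 444 − 150.099 × 2 = 143.802 ms
Then RT(5) = 143.802 + 150.099 × log₂ 5 = 143.802 + 150.099 × 2.3219 ≈ 492.321 ms.

492.3 ms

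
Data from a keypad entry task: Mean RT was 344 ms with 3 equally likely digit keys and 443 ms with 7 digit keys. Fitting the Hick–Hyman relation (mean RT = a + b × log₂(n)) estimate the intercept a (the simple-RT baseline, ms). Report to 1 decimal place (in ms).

215.6 ms

b = (RT₂ − RT₁)/(log₂ n₂ − log₂ n₁) = (443 − 344)/(2.8074 − 1.5850) = 80.989 ms/bit.
Intercept: a = 344 − 80.989·log₂(3) = 215.636 ms.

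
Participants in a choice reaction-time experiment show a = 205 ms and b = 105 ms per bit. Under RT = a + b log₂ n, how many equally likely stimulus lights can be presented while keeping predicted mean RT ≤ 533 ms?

8

Information budget: (533 − 205)/105 = 3.1238 bits, so n ≤ 2^3.1238 = 8.717 → at most 8.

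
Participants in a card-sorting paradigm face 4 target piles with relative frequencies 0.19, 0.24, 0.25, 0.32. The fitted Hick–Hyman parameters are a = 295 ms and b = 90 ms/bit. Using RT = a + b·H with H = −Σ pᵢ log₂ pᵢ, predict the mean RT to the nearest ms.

Entropy contributions −pᵢ log₂ pᵢ: 0.4552, 0.4941, 0.5000, 0.5260; sum H = 1.9754 bits.
RT = a + bH = 295 + 90·1.9754 = 472.79 ms.

473 ms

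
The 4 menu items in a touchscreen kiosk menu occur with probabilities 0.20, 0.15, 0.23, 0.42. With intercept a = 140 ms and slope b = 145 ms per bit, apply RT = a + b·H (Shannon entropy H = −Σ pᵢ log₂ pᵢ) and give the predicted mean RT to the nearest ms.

H = 0.20·log₂(1/0.20) + 0.15·log₂(1/0.15) + 0.23·log₂(1/0.23) + 0.42·log₂(1/0.42) = 1.8882 bits.
RT = 140 + 145 × 1.8882 = 413.80 ms.

414 ms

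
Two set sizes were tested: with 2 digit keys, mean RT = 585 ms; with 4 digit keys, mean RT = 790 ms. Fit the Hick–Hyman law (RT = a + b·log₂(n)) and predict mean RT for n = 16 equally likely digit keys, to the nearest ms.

Fit slope and intercept:
  b = (790 − 585) / (log₂ 4 − log₂ 2) = 205 / (2 − 1) = 205 ms/bit
  a = 585 − 205 × 1 = 380 ms
Then RT(16) = 380 + 205 × log₂ 16 = 380 + 205 × 4 ≈ 1200.000 ms.

1200 ms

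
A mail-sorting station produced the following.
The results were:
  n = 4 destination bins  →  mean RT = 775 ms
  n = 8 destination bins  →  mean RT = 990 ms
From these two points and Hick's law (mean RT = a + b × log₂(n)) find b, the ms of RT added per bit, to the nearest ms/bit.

215 ms/bit

b = (RT₂ − RT₁)/(log₂ n₂ − log₂ n₁) = (990 − 775)/(3 − 2) = 215 ms/bit.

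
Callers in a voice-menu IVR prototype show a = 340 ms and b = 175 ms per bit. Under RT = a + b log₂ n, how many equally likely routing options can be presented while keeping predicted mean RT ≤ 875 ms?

175·log₂ n ≤ 875 − 340 = 535, giving log₂ n ≤ 3.0571 and n ≤ 8.323. The largest whole number is 8.

8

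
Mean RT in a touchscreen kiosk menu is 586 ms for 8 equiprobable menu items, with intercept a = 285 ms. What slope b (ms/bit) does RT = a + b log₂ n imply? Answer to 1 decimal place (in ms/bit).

100.3 ms/bit

b = (586 − 285) / log₂(8) = 301 / 3 = 100.333 ms/bit.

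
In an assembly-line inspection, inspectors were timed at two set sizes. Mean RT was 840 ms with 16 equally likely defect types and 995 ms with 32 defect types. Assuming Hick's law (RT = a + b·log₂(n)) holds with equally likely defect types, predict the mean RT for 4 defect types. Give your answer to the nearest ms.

530 ms

Fit slope and intercept:
  b = (995 − 840) / (log₂ 32 − log₂ 16) = 155 / (5 − 4) = 155 ms/bit
  a = 840 − 155 × 4 = 220 ms
Then RT(4) = 220 + 155 × log₂ 4 = 220 + 155 × 2 ≈ 530.000 ms.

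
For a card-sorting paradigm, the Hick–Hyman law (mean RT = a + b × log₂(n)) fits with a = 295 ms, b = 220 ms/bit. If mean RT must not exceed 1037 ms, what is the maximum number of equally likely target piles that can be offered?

10

220·log₂ n ≤ 1037 − 295 = 742, giving log₂ n ≤ 3.3727 and n ≤ 10.358. The largest whole number is 10.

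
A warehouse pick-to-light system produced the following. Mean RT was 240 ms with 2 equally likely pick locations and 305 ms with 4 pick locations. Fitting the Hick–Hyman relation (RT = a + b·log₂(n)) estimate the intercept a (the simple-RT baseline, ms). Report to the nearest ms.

175 ms

The slope on a log₂ axis is (305 − 240) / (2 − 1) = 65 ms/bit.
a = RT₁ − b·log₂ n₁ = 240 − 65 × 1 = 175.000 ms.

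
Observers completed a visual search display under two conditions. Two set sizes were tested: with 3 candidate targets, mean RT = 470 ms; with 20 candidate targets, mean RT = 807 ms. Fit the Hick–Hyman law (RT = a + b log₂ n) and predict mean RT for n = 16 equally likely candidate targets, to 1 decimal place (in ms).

With log₂ n on the abscissa the relation is linear; from the two conditions:
  b = (807 − 470) / (log₂ 20 − log₂ 3) = 337 / (4.3219 − 1.5850) = 123.129 ms/bit
  a = 470 − 123.129 × 1.5850 = 274.845 ms
Then RT(16) = 274.845 + 123.129 × log₂ 16 = 274.845 + 123.129 × 4 ≈ 767.361 ms.

767.4 ms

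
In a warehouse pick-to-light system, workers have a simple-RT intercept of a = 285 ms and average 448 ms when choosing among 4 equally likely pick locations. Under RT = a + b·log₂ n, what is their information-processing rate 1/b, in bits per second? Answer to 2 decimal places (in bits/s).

Choice component = 448 − 285 = 163 ms over log₂(4) = 2 bits.
b = 163 / 2 = 81.500 ms/bit, so 1/b = 12.270 bits/s.

12.27 bits/s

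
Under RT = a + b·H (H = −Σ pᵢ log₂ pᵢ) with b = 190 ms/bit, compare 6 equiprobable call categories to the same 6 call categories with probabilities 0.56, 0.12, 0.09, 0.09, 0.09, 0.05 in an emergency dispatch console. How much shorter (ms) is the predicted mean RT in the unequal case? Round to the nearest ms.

Equiprobable entropy H₀ = log₂ 6 = 2.5850 bits.
Skewed entropy H = −Σ pᵢ log₂ pᵢ = 1.9896 bits.
ΔRT = b·(H₀ − H) = 190 × 0.5954 = 113.13 ms.

113 ms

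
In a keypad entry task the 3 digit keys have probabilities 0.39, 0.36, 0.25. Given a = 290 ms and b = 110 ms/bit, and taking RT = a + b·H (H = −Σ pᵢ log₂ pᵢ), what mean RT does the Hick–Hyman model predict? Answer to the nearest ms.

462 ms

H = 0.39·log₂(1/0.39) + 0.36·log₂(1/0.36) + 0.25·log₂(1/0.25) = 1.5604 bits.
RT = 290 + 110 × 1.5604 = 461.65 ms.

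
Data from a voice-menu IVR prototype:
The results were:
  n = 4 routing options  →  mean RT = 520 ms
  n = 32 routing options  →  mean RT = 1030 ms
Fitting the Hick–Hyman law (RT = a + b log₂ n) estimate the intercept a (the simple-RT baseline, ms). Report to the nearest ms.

180 ms

b = (RT₂ − RT₁)/(log₂ n₂ − log₂ n₁) = (1030 − 520)/(5 − 2) = 170 ms/bit.
a = RT₁ − b·log₂ n₁ = 520 − 170 × 2 = 180.000 ms.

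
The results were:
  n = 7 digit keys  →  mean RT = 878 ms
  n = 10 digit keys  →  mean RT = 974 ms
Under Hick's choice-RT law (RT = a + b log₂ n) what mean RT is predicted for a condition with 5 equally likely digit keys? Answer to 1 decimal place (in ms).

787.4 ms

Fit slope and intercept:
  b = (974 − 878) / (log₂ 10 − log₂ 7) = 96 / (3.3219 − 2.8074) = 186.562 ms/bit
  a = 878 − 186.562 × 2.8074 = 354.253 ms
Then RT(5) = 354.253 + 186.562 × log₂ 5 = 354.253 + 186.562 × 2.3219 ≈ 787.438 ms.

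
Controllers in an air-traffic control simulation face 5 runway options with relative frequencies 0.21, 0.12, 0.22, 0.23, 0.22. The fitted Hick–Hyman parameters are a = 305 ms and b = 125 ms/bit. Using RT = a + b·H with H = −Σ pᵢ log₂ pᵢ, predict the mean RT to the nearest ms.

591 ms

Entropy contributions −pᵢ log₂ pᵢ: 0.4728, 0.3671, 0.4806, 0.4877, 0.4806; sum H = 2.2887 bits.
RT = a + bH = 305 + 125·2.2887 = 591.09 ms.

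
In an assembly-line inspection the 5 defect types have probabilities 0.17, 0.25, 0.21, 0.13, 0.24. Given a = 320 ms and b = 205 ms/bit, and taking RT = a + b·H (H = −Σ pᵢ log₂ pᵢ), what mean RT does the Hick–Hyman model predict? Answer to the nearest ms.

H = 0.17·log₂(1/0.17) + 0.25·log₂(1/0.25) + 0.21·log₂(1/0.21) + 0.13·log₂(1/0.13) + 0.24·log₂(1/0.24) = 2.2842 bits.
RT = 320 + 205 × 2.2842 = 788.26 ms.

788 ms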